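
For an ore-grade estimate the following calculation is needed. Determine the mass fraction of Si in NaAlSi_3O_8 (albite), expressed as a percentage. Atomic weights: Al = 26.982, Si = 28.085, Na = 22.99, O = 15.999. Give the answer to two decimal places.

M(NaAlSi_3O_8) = 262.219 g/mol.
Si contributes 3 × 28.085 = 84.255 g per mole.
84.255/262.219 = 0.3213 → 32.13%.

32.13 weight percent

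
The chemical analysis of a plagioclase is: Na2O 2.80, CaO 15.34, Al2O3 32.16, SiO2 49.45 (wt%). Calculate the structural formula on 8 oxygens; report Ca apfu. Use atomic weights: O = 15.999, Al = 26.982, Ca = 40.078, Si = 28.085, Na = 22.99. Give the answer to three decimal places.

2.80 wt% Na2O ÷ 61.979 g/mol = 0.04518 mol, giving 0.09036 Na and 0.04518 O.
15.34 wt% CaO ÷ 56.077 g/mol = 0.27355 mol, giving 0.27355 Ca and 0.27355 O.
32.16 wt% Al2O3 ÷ 101.961 g/mol = 0.31541 mol, giving 0.63082 Al and 0.94623 O.
49.45 wt% SiO2 ÷ 60.083 g/mol = 0.82303 mol, giving 0.82303 Si and 1.64606 O.
Oxygen sums to 2.91102; scaling by 8/2.91102 = 2.74818 puts the formula on 8 O.
Ca: 0.27355 × 2.74818 = 0.752 atoms per formula unit.

0.752 Ca apfu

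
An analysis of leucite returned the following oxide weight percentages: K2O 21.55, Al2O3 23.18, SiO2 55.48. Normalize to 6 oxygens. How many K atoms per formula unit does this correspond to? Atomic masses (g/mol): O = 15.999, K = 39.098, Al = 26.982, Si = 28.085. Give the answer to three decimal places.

0.996 K apfu

K2O: 21.55/94.195 = 0.22878 mol → 0.45756 mol K, 0.22878 mol O.
Al2O3: 23.18/101.961 = 0.22734 mol → 0.45468 mol Al, 0.68202 mol O.
SiO2: 55.48/60.083 = 0.92339 mol → 0.92339 mol Si, 1.84678 mol O.
Total oxygen = 2.75758 mol. Normalization factor = 6/2.75758 = 2.17582.
K per 6 O = 0.45756 × 2.17582 = 0.996.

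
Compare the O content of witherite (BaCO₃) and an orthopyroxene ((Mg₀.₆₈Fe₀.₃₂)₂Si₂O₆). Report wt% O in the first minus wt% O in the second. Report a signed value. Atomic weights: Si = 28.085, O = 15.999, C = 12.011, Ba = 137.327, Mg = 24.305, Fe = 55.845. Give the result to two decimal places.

-19.12 percentage points

M(BaCO₃) = 197.335 g/mol, so wt% O = 47.997/197.335 × 100 = 24.32%.
M((Mg₀.₆₈Fe₀.₃₂)₂Si₂O₆) = 220.960 g/mol, so wt% O = 95.994/220.960 × 100 = 43.44%.
24.32 − 43.44 = -19.12 pp.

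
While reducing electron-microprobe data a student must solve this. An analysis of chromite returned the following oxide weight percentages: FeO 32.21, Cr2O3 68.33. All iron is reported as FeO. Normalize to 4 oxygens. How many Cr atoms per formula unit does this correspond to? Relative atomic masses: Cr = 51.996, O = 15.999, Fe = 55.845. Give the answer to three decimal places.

2.001 Cr apfu

32.21 wt% FeO ÷ 71.844 g/mol = 0.44833 mol, giving 0.44833 Fe and 0.44833 O.
68.33 wt% Cr2O3 ÷ 151.989 g/mol = 0.44957 mol, giving 0.89914 Cr and 1.34871 O.
Oxygen sums to 1.79704; scaling by 4/1.79704 = 2.22588 puts the formula on 4 O.
Cr: 0.89914 × 2.22588 = 2.001 atoms per formula unit.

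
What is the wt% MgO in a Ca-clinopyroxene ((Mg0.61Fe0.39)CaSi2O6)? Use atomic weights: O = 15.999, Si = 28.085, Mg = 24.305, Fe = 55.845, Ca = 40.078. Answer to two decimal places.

Molar mass of (Mg0.61Fe0.39)CaSi2O6 = 0.61*24.305 + 0.39*55.845 + 1*40.078 + 2*28.085 + 6*15.999 = 228.848 g/mol.
Each formula unit contains 0.61 Mg, equivalent to 0.61/1 = 0.6100 mol MgO.
M(MgO) = 1×24.305 + 1×15.999 = 40.304 g/mol.
Mass of MgO per formula unit = 0.6100 × 40.304 = 24.585 g.
MgO wt% = 24.585 / 228.848 × 100 = 10.74%.

10.74 wt%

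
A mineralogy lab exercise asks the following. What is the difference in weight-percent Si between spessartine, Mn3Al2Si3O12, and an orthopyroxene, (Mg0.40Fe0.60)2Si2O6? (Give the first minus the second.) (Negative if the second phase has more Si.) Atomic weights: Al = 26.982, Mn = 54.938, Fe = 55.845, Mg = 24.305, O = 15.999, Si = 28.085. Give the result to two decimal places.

M(Mn3Al2Si3O12) = 495.021 g/mol, so wt% Si = 84.255/495.021 × 100 = 17.02%.
M((Mg0.40Fe0.60)2Si2O6) = 238.622 g/mol, so wt% Si = 56.170/238.622 × 100 = 23.54%.
17.02 − 23.54 = -6.52 pp.

-6.52 percentage points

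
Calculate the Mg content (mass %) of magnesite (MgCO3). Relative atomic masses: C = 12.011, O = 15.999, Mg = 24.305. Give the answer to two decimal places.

28.83 mass %

M(MgCO3) = 84.313 g/mol.
Mg contributes 1 × 24.305 = 24.305 g per mole.
24.305/84.313 = 0.2883 → 28.83%.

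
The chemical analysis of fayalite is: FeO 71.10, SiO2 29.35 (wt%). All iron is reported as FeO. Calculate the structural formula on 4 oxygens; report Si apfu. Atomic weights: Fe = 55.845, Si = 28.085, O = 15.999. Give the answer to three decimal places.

0.994 Si apfu

FeO: 71.10/71.844 = 0.98964 mol → 0.98964 mol Fe, 0.98964 mol O.
SiO2: 29.35/60.083 = 0.48849 mol → 0.48849 mol Si, 0.97698 mol O.
Total oxygen = 1.96662 mol. Normalization factor = 4/1.96662 = 2.03395.
Si per 4 O = 0.48849 × 2.03395 = 0.994.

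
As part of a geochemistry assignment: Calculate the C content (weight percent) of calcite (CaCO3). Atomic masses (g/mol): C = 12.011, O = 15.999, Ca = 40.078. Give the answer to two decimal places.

12.00 weight percent

M(CaCO3) = 100.086 g/mol.
C contributes 1 × 12.011 = 12.011 g per mole.
12.011/100.086 = 0.1200 → 12.00%.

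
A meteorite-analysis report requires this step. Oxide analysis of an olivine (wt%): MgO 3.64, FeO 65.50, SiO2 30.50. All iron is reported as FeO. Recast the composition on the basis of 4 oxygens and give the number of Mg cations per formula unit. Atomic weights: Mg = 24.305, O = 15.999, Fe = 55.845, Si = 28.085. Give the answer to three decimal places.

3.64 wt% MgO ÷ 40.304 g/mol = 0.09031 mol, giving 0.09031 Mg and 0.09031 O.
65.50 wt% FeO ÷ 71.844 g/mol = 0.91170 mol, giving 0.91170 Fe and 0.91170 O.
30.50 wt% SiO2 ÷ 60.083 g/mol = 0.50763 mol, giving 0.50763 Si and 1.01526 O.
Oxygen sums to 2.01727; scaling by 4/2.01727 = 1.98288 puts the formula on 4 O.
Mg: 0.09031 × 1.98288 = 0.179 atoms per formula unit.

0.179 Mg apfu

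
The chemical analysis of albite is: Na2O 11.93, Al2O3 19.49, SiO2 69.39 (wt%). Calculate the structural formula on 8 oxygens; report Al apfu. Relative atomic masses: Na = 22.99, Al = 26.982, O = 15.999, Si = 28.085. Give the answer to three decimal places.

11.93 wt% Na2O ÷ 61.979 g/mol = 0.19248 mol, giving 0.38496 Na and 0.19248 O.
19.49 wt% Al2O3 ÷ 101.961 g/mol = 0.19115 mol, giving 0.38230 Al and 0.57345 O.
69.39 wt% SiO2 ÷ 60.083 g/mol = 1.15490 mol, giving 1.15490 Si and 2.30980 O.
Oxygen sums to 3.07573; scaling by 8/3.07573 = 2.60101 puts the formula on 8 O.
Al: 0.38230 × 2.60101 = 0.994 atoms per formula unit.

0.994 Al apfu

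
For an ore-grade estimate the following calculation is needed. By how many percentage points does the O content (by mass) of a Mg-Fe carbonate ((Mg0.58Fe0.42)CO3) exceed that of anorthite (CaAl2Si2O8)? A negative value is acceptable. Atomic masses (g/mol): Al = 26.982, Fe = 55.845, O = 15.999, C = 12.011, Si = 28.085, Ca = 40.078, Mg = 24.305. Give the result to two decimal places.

3.19 percentage points

First mineral: 47.997 g O in 97.560 g formula = 49.20 wt% O.
Second mineral: 127.992 g O in 278.204 g formula = 46.01 wt% O.
49.20% − 46.01% gives a difference of 3.19 percentage points.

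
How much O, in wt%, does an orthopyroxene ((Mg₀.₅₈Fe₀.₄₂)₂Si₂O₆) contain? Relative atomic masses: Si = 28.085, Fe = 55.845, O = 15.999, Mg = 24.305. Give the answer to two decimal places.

42.24 wt%

Molar mass of (Mg₀.₅₈Fe₀.₄₂)₂Si₂O₆: 1.16*24.305 + 0.84*55.845 + 2*28.085 + 6*15.999 = 227.268 g/mol.
Mass of O per formula unit: 6 × 15.999 = 95.994 g.
Weight fraction O = 95.994 / 227.268 = 0.4224.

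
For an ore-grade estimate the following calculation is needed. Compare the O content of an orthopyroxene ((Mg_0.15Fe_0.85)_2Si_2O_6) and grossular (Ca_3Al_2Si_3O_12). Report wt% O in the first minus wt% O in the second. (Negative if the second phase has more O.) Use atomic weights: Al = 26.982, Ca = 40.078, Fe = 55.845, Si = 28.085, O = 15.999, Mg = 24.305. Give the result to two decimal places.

-4.89 percentage points

O in (Mg_0.15Fe_0.85)_2Si_2O_6: molar mass 254.392 g/mol; 6×15.999 = 95.994 g → 37.73 wt%.
O in Ca_3Al_2Si_3O_12: molar mass 450.441 g/mol; 12×15.999 = 191.988 g → 42.62 wt%.
Difference = 37.73 − 42.62 = -4.89 percentage points.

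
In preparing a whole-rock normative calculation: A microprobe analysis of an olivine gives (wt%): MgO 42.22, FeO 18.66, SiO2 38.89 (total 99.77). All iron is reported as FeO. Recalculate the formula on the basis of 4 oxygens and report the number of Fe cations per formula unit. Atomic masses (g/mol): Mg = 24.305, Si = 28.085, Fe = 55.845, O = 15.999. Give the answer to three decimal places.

0.399 Fe apfu

MgO (M=40.304): mol = 1.04754; Mg = 1.04754, O = 1.04754.
FeO (M=71.844): mol = 0.25973; Fe = 0.25973, O = 0.25973.
SiO2 (M=60.083): mol = 0.64727; Si = 0.64727, O = 1.29454.
ΣO = 2.60181; factor = 4/ΣO = 1.53739.
Fe apfu = 0.25973 × 1.53739 = 0.399.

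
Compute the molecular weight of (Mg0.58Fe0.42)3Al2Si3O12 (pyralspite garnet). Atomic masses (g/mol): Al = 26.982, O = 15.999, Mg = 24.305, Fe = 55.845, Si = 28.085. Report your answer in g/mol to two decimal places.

M = 1.74×24.305 + 1.26×55.845 + 2×26.982 + 3×28.085 + 12×15.999

442.86 g/mol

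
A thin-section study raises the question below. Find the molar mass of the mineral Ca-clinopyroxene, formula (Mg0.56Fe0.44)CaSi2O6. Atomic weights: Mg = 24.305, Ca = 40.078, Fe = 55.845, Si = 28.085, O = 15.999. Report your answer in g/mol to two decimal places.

230.42 g/mol

Mg: 0.56 × 24.305 = 13.6108
Fe: 0.44 × 55.845 = 24.5718
Ca: 1 × 40.078 = 40.0780
Si: 2 × 28.085 = 56.1700
O: 6 × 15.999 = 95.9940
Summing the contributions gives the formula mass.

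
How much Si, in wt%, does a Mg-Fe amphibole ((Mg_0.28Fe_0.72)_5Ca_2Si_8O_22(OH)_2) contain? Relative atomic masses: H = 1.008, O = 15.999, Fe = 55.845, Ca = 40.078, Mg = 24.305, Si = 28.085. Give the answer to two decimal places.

24.27 wt%

M((Mg_0.28Fe_0.72)_5Ca_2Si_8O_22(OH)_2) = 925.897 g/mol.
Si contributes 8 × 28.085 = 224.680 g per mole.
224.680/925.897 = 0.2427 → 24.27%.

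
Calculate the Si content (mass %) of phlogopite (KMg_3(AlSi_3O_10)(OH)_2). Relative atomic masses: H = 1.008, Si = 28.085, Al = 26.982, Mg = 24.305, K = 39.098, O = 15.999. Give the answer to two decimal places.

20.19 mass %

M(KMg_3(AlSi_3O_10)(OH)_2) = 417.254 g/mol.
Si contributes 3 × 28.085 = 84.255 g per mole.
84.255/417.254 = 0.2019 → 20.19%.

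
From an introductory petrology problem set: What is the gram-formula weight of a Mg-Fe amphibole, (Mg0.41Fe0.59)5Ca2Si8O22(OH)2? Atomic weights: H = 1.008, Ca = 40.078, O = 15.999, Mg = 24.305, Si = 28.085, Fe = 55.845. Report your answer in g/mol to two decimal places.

905.40 g/mol

The formula mass is the sum 2.05×24.305 + 2.95×55.845 + 2×40.078 + 8×28.085 + 24×15.999 + 2×1.008.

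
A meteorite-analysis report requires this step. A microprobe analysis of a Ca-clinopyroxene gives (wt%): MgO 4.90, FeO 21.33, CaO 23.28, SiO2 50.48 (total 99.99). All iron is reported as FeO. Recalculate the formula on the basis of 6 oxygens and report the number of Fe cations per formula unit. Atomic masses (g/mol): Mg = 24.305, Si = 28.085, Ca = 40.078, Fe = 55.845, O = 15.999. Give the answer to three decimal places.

0.709 Fe apfu

MgO: 4.90/40.304 = 0.12158 mol → 0.12158 mol Mg, 0.12158 mol O.
FeO: 21.33/71.844 = 0.29689 mol → 0.29689 mol Fe, 0.29689 mol O.
CaO: 23.28/56.077 = 0.41514 mol → 0.41514 mol Ca, 0.41514 mol O.
SiO2: 50.48/60.083 = 0.84017 mol → 0.84017 mol Si, 1.68034 mol O.
Total oxygen = 2.51395 mol. Normalization factor = 6/2.51395 = 2.38668.
Fe per 6 O = 0.29689 × 2.38668 = 0.709.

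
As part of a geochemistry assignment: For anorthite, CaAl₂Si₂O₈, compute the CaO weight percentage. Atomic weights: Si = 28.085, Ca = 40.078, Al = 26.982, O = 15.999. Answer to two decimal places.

20.16 wt%

M(CaAl₂Si₂O₈) = 278.204 g/mol; M(CaO) = 56.077 g/mol.
Moles CaO per formula unit = 1 Ca ÷ 1 = 1.0000.
CaO fraction = (1.0000 × 56.077) / 278.204 = 56.077/278.204 = 0.2016.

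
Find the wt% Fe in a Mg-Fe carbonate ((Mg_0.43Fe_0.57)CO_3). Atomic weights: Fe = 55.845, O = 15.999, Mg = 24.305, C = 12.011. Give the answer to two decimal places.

Formula mass = 0.43·24.305 + 0.57·55.845 + 1·12.011 + 3·15.999 = 102.291 g/mol, of which 31.832 g is Fe.
So Fe makes up 31.832/102.291 = 0.3112 of the mass, i.e. 31.12%.

31.12 mass %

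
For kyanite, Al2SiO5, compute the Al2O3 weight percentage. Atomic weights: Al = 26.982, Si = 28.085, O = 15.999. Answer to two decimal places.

62.92 wt%

Molar mass of Al2SiO5 = 2×26.982 + 1×28.085 + 5×15.999 = 162.044 g/mol.
Each formula unit contains 2 Al, equivalent to 2/2 = 1.0000 mol Al2O3.
M(Al2O3) = 2×26.982 + 3×15.999 = 101.961 g/mol.
Mass of Al2O3 per formula unit = 1.0000 × 101.961 = 101.961 g.
Al2O3 wt% = 101.961 / 162.044 × 100 = 62.92%.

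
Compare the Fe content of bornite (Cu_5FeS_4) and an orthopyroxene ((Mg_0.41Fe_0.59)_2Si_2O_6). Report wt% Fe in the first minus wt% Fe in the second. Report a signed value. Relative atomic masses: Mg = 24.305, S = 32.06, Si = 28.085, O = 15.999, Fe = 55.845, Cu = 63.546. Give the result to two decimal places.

-16.56 percentage points

First mineral: 55.845 g Fe in 501.815 g formula = 11.13 wt% Fe.
Second mineral: 65.897 g Fe in 237.991 g formula = 27.69 wt% Fe.
11.13% − 27.69% gives a difference of -16.56 percentage points.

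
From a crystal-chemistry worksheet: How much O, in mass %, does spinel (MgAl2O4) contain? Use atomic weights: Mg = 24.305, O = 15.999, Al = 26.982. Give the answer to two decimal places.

44.98 mass %

Formula mass = 1*24.305 + 2*26.982 + 4*15.999 = 142.265 g/mol, of which 63.996 g is O.
So O makes up 63.996/142.265 = 0.4498 of the mass, i.e. 44.98%.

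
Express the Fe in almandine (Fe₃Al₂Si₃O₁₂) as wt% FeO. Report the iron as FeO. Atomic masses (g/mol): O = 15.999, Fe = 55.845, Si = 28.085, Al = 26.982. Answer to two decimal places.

43.30 wt%

M(Fe₃Al₂Si₃O₁₂) = 497.742 g/mol; M(FeO) = 71.844 g/mol.
Moles FeO per formula unit = 3 Fe ÷ 1 = 3.0000.
FeO fraction = (3.0000 × 71.844) / 497.742 = 215.532/497.742 = 0.4330.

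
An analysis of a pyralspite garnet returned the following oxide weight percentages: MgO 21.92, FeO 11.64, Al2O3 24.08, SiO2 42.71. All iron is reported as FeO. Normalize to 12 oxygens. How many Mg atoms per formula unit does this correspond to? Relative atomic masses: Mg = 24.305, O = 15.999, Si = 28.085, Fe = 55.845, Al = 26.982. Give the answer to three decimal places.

MgO: 21.92/40.304 = 0.54387 mol → 0.54387 mol Mg, 0.54387 mol O.
FeO: 11.64/71.844 = 0.16202 mol → 0.16202 mol Fe, 0.16202 mol O.
Al2O3: 24.08/101.961 = 0.23617 mol → 0.47234 mol Al, 0.70851 mol O.
SiO2: 42.71/60.083 = 0.71085 mol → 0.71085 mol Si, 1.42170 mol O.
Total oxygen = 2.83610 mol. Normalization factor = 12/2.83610 = 4.23116.
Mg per 12 O = 0.54387 × 4.23116 = 2.301.

2.301 Mg apfu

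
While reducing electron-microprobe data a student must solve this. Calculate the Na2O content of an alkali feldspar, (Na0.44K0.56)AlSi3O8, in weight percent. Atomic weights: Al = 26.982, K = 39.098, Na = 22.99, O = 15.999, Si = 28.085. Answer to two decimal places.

Formula mass = 271.239 g/mol.
0.44 Na → 0.2200 mol Na2O per formula unit; M(Na2O) = 61.979, so Na2O mass = 13.635 g.
13.635/271.239 × 100 = 5.03 wt%.

5.03 wt%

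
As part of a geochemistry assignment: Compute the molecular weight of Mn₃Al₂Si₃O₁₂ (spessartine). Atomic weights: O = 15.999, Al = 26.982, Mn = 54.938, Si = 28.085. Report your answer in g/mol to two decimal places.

Mn: 3 × 54.938 = 164.8140
Al: 2 × 26.982 = 53.9640
Si: 3 × 28.085 = 84.2550
O: 12 × 15.999 = 191.9880
Summing the contributions gives the formula mass.

495.02 g/mol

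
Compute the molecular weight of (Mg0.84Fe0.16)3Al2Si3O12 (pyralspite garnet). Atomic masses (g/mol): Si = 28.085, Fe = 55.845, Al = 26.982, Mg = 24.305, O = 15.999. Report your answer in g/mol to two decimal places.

The formula mass is the sum 2.52(24.305) + 0.48(55.845) + 2(26.982) + 3(28.085) + 12(15.999).

418.26 g/mol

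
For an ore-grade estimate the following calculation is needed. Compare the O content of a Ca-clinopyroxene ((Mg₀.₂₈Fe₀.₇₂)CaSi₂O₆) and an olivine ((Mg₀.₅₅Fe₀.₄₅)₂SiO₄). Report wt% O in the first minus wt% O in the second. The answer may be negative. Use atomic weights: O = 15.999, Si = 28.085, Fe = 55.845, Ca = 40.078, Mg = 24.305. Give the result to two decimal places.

O in (Mg₀.₂₈Fe₀.₇₂)CaSi₂O₆: molar mass 239.256 g/mol; 6×15.999 = 95.994 g → 40.12 wt%.
O in (Mg₀.₅₅Fe₀.₄₅)₂SiO₄: molar mass 169.077 g/mol; 4×15.999 = 63.996 g → 37.85 wt%.
Difference = 40.12 − 37.85 = 2.27 percentage points.

2.27 percentage points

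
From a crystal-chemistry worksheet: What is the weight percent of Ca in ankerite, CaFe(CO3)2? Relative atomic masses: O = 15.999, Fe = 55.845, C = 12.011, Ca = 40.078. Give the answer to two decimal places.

Molar mass of CaFe(CO3)2: 1*40.078 + 1*55.845 + 2*12.011 + 6*15.999 = 215.939 g/mol.
Mass of Ca per formula unit: 1 × 40.078 = 40.078 g.
Weight fraction Ca = 40.078 / 215.939 = 0.1856.

18.56 mass %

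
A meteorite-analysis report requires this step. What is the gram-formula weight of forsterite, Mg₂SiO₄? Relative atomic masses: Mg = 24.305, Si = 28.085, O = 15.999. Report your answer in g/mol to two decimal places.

140.69 g/mol

The formula mass is the sum 2×24.305 + 1×28.085 + 4×15.999.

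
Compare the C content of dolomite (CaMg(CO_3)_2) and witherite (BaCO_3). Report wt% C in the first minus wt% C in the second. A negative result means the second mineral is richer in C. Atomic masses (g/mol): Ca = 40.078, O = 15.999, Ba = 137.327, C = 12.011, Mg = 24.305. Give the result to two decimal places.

6.94 percentage points

First mineral: 24.022 g C in 184.399 g formula = 13.03 wt% C.
Second mineral: 12.011 g C in 197.335 g formula = 6.09 wt% C.
13.03% − 6.09% gives a difference of 6.94 percentage points.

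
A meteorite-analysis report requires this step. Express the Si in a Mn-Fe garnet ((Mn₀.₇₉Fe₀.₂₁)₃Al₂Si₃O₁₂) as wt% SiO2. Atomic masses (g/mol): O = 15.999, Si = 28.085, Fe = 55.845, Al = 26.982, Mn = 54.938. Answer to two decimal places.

Molar mass of (Mn₀.₇₉Fe₀.₂₁)₃Al₂Si₃O₁₂ = 2.37*54.938 + 0.63*55.845 + 2*26.982 + 3*28.085 + 12*15.999 = 495.592 g/mol.
Each formula unit contains 3 Si, equivalent to 3/1 = 3.0000 mol SiO2.
M(SiO2) = 1×28.085 + 2×15.999 = 60.083 g/mol.
Mass of SiO2 per formula unit = 3.0000 × 60.083 = 180.249 g.
SiO2 wt% = 180.249 / 495.592 × 100 = 36.37%.

36.37 wt%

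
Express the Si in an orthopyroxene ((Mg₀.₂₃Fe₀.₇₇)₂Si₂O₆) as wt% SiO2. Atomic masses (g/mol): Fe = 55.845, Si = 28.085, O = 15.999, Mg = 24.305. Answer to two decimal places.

Formula mass = 249.346 g/mol.
2 Si → 2.0000 mol SiO2 per formula unit; M(SiO2) = 60.083, so SiO2 mass = 120.166 g.
120.166/249.346 × 100 = 48.19 wt%.

48.19 wt%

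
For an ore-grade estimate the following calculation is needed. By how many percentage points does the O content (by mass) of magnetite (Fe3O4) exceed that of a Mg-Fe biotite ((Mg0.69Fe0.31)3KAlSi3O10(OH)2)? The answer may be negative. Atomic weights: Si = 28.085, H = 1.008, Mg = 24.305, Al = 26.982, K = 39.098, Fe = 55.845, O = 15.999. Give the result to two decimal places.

M(Fe3O4) = 231.531 g/mol, so wt% O = 63.996/231.531 × 100 = 27.64%.
M((Mg0.69Fe0.31)3KAlSi3O10(OH)2) = 446.586 g/mol, so wt% O = 191.988/446.586 × 100 = 42.99%.
27.64 − 42.99 = -15.35 pp.

-15.35 percentage points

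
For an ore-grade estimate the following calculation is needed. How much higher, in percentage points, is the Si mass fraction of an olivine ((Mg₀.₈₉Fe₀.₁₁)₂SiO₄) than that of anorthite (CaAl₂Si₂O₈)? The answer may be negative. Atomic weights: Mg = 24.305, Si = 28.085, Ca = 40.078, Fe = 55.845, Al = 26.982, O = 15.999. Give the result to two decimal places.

-1.17 percentage points

M((Mg₀.₈₉Fe₀.₁₁)₂SiO₄) = 147.630 g/mol, so wt% Si = 28.085/147.630 × 100 = 19.02%.
M(CaAl₂Si₂O₈) = 278.204 g/mol, so wt% Si = 56.170/278.204 × 100 = 20.19%.
19.02 − 20.19 = -1.17 pp.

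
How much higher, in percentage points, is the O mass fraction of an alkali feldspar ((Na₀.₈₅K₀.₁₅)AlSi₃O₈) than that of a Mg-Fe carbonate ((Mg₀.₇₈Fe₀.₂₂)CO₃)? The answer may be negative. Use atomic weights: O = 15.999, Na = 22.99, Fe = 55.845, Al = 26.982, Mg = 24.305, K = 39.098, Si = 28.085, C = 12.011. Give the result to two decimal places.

O in (Na₀.₈₅K₀.₁₅)AlSi₃O₈: molar mass 264.635 g/mol; 8×15.999 = 127.992 g → 48.37 wt%.
O in (Mg₀.₇₈Fe₀.₂₂)CO₃: molar mass 91.252 g/mol; 3×15.999 = 47.997 g → 52.60 wt%.
Difference = 48.37 − 52.60 = -4.23 percentage points.

-4.23 percentage points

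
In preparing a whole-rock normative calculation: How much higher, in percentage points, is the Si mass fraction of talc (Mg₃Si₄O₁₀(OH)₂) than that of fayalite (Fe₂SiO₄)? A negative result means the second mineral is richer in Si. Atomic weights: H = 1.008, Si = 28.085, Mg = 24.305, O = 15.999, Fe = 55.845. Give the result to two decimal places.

15.84 percentage points

First mineral: 112.340 g Si in 379.259 g formula = 29.62 wt% Si.
Second mineral: 28.085 g Si in 203.771 g formula = 13.78 wt% Si.
29.62% − 13.78% gives a difference of 15.84 percentage points.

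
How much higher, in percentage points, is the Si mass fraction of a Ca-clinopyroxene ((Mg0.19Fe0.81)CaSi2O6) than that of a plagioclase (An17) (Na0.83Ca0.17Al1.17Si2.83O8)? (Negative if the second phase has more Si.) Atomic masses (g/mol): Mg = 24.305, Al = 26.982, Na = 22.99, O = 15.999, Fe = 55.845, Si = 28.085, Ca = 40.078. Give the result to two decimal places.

-6.80 percentage points

M((Mg0.19Fe0.81)CaSi2O6) = 242.094 g/mol, so wt% Si = 56.170/242.094 × 100 = 23.20%.
M(Na0.83Ca0.17Al1.17Si2.83O8) = 264.936 g/mol, so wt% Si = 79.481/264.936 × 100 = 30.00%.
23.20 − 30.00 = -6.80 pp.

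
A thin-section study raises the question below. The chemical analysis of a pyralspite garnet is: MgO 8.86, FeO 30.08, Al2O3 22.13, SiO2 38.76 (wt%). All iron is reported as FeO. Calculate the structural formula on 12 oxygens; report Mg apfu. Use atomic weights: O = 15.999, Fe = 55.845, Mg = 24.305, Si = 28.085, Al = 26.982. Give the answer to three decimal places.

1.023 Mg apfu

MgO (M=40.304): mol = 0.21983; Mg = 0.21983, O = 0.21983.
FeO (M=71.844): mol = 0.41868; Fe = 0.41868, O = 0.41868.
Al2O3 (M=101.961): mol = 0.21704; Al = 0.43408, O = 0.65112.
SiO2 (M=60.083): mol = 0.64511; Si = 0.64511, O = 1.29022.
ΣO = 2.57985; factor = 12/ΣO = 4.65143.
Mg apfu = 0.21983 × 4.65143 = 1.023.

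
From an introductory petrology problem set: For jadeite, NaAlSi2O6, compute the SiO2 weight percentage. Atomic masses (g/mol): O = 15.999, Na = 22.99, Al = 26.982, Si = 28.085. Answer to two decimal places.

Molar mass of NaAlSi2O6 = 1×22.99 + 1×26.982 + 2×28.085 + 6×15.999 = 202.136 g/mol.
Each formula unit contains 2 Si, equivalent to 2/1 = 2.0000 mol SiO2.
M(SiO2) = 1×28.085 + 2×15.999 = 60.083 g/mol.
Mass of SiO2 per formula unit = 2.0000 × 60.083 = 120.166 g.
SiO2 wt% = 120.166 / 202.136 × 100 = 59.45%.

59.45 wt%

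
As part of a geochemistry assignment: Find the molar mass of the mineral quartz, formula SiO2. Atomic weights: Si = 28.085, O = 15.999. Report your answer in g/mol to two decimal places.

60.08 g/mol

Si: 1 × 28.085 = 28.0850
O: 2 × 15.999 = 31.9980
Summing the contributions gives the formula mass.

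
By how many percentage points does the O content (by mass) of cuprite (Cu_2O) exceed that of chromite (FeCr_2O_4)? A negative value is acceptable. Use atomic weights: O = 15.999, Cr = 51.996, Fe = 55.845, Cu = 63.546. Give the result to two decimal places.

First mineral: 15.999 g O in 143.091 g formula = 11.18 wt% O.
Second mineral: 63.996 g O in 223.833 g formula = 28.59 wt% O.
11.18% − 28.59% gives a difference of -17.41 percentage points.

-17.41 percentage points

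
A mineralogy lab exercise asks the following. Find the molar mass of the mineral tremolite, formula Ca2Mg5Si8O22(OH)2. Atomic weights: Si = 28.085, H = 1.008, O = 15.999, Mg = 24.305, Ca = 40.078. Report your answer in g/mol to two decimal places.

M = 2(40.078) + 5(24.305) + 8(28.085) + 24(15.999) + 2(1.008)

812.35 g/mol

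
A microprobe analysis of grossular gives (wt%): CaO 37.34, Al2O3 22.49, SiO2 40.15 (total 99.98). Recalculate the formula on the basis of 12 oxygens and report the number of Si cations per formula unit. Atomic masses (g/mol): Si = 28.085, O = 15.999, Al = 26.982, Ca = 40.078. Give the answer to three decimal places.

3.010 Si apfu

37.34 wt% CaO ÷ 56.077 g/mol = 0.66587 mol, giving 0.66587 Ca and 0.66587 O.
22.49 wt% Al2O3 ÷ 101.961 g/mol = 0.22057 mol, giving 0.44114 Al and 0.66171 O.
40.15 wt% SiO2 ÷ 60.083 g/mol = 0.66824 mol, giving 0.66824 Si and 1.33648 O.
Oxygen sums to 2.66406; scaling by 12/2.66406 = 4.50440 puts the formula on 12 O.
Si: 0.66824 × 4.50440 = 3.010 atoms per formula unit.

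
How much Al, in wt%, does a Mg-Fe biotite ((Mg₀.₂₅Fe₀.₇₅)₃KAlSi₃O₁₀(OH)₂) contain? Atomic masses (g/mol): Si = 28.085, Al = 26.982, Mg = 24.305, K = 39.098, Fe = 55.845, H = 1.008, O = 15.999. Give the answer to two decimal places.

5.53 wt%

Molar mass of (Mg₀.₂₅Fe₀.₇₅)₃KAlSi₃O₁₀(OH)₂: 0.75*24.305 + 2.25*55.845 + 1*39.098 + 1*26.982 + 3*28.085 + 12*15.999 + 2*1.008 = 488.219 g/mol.
Mass of Al per formula unit: 1 × 26.982 = 26.982 g.
Weight fraction Al = 26.982 / 488.219 = 0.0553.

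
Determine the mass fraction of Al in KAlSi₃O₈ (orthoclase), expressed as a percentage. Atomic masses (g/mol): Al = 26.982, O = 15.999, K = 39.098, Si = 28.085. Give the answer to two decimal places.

9.69 wt%

M(KAlSi₃O₈) = 278.327 g/mol.
Al contributes 1 × 26.982 = 26.982 g per mole.
26.982/278.327 = 0.0969 → 9.69%.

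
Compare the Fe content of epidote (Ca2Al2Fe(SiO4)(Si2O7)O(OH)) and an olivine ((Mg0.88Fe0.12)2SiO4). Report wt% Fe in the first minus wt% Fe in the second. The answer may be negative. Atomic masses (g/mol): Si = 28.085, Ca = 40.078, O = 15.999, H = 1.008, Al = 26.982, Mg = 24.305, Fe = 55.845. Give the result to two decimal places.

2.52 percentage points

First mineral: 55.845 g Fe in 483.215 g formula = 11.56 wt% Fe.
Second mineral: 13.403 g Fe in 148.261 g formula = 9.04 wt% Fe.
11.56% − 9.04% gives a difference of 2.52 percentage points.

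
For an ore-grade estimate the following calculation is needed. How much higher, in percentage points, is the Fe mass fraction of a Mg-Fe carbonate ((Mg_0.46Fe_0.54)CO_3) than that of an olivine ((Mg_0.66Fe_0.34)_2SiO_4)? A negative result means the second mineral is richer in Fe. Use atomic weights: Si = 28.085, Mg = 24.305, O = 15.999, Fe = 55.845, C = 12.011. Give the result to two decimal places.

First mineral: 30.156 g Fe in 101.345 g formula = 29.76 wt% Fe.
Second mineral: 37.975 g Fe in 162.138 g formula = 23.42 wt% Fe.
29.76% − 23.42% gives a difference of 6.34 percentage points.

6.34 percentage points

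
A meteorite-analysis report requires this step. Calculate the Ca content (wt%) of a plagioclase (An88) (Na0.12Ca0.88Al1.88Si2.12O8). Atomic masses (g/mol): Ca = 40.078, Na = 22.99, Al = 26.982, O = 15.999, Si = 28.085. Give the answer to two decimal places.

Molar mass of Na0.12Ca0.88Al1.88Si2.12O8: 0.12*22.99 + 0.88*40.078 + 1.88*26.982 + 2.12*28.085 + 8*15.999 = 276.286 g/mol.
Mass of Ca per formula unit: 0.88 × 40.078 = 35.269 g.
Weight fraction Ca = 35.269 / 276.286 = 0.1277.

12.77 wt%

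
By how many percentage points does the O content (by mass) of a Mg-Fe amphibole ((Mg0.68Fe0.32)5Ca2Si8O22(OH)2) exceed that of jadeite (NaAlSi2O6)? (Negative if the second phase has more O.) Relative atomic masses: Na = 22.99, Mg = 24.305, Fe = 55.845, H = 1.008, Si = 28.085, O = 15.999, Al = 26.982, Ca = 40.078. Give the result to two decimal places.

First mineral: 383.976 g O in 862.817 g formula = 44.50 wt% O.
Second mineral: 95.994 g O in 202.136 g formula = 47.49 wt% O.
44.50% − 47.49% gives a difference of -2.99 percentage points.

-2.99 percentage points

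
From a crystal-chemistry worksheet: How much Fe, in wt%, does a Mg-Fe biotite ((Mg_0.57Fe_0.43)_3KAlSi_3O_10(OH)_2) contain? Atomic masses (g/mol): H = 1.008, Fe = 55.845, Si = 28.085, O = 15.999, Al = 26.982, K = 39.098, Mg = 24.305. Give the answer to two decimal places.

15.73 wt%

Molar mass of (Mg_0.57Fe_0.43)_3KAlSi_3O_10(OH)_2: 1.71*24.305 + 1.29*55.845 + 1*39.098 + 1*26.982 + 3*28.085 + 12*15.999 + 2*1.008 = 457.941 g/mol.
Mass of Fe per formula unit: 1.29 × 55.845 = 72.040 g.
Weight fraction Fe = 72.040 / 457.941 = 0.1573.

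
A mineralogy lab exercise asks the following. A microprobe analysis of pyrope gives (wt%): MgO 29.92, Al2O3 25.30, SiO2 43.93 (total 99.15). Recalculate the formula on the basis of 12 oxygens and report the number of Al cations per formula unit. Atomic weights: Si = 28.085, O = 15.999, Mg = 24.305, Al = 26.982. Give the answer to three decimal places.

2.019 Al apfu

MgO (M=40.304): mol = 0.74236; Mg = 0.74236, O = 0.74236.
Al2O3 (M=101.961): mol = 0.24813; Al = 0.49626, O = 0.74439.
SiO2 (M=60.083): mol = 0.73116; Si = 0.73116, O = 1.46232.
ΣO = 2.94907; factor = 12/ΣO = 4.06908.
Al apfu = 0.49626 × 4.06908 = 2.019.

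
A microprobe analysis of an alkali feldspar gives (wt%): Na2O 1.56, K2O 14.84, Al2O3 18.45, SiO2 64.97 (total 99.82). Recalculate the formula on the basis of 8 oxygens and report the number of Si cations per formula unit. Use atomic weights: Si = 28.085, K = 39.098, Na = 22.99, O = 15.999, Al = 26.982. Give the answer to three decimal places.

2.995 Si apfu

Na2O (M=61.979): mol = 0.02517; Na = 0.05034, O = 0.02517.
K2O (M=94.195): mol = 0.15755; K = 0.31510, O = 0.15755.
Al2O3 (M=101.961): mol = 0.18095; Al = 0.36190, O = 0.54285.
SiO2 (M=60.083): mol = 1.08134; Si = 1.08134, O = 2.16268.
ΣO = 2.88825; factor = 8/ΣO = 2.76984.
Si apfu = 1.08134 × 2.76984 = 2.995.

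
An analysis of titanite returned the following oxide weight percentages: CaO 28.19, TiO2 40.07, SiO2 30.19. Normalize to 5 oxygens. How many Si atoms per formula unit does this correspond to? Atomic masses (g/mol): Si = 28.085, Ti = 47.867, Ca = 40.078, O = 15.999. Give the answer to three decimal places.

1.001 Si apfu

CaO: 28.19/56.077 = 0.50270 mol → 0.50270 mol Ca, 0.50270 mol O.
TiO2: 40.07/79.865 = 0.50172 mol → 0.50172 mol Ti, 1.00344 mol O.
SiO2: 30.19/60.083 = 0.50247 mol → 0.50247 mol Si, 1.00494 mol O.
Total oxygen = 2.51108 mol. Normalization factor = 5/2.51108 = 1.99118.
Si per 5 O = 0.50247 × 1.99118 = 1.001.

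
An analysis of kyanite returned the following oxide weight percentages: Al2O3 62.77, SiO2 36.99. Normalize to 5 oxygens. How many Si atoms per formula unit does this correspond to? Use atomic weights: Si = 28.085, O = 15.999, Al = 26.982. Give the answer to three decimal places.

Al2O3: 62.77/101.961 = 0.61563 mol → 1.23126 mol Al, 1.84689 mol O.
SiO2: 36.99/60.083 = 0.61565 mol → 0.61565 mol Si, 1.23130 mol O.
Total oxygen = 3.07819 mol. Normalization factor = 5/3.07819 = 1.62433.
Si per 5 O = 0.61565 × 1.62433 = 1.000.

1.000 Si apfu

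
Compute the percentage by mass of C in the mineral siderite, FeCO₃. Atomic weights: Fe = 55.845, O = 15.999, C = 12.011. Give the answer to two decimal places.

10.37 mass %

Formula mass = 1·55.845 + 1·12.011 + 3·15.999 = 115.853 g/mol, of which 12.011 g is C.
So C makes up 12.011/115.853 = 0.1037 of the mass, i.e. 10.37%.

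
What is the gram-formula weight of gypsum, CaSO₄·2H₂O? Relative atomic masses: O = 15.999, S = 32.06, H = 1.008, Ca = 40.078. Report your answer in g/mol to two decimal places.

Ca: 1 × 40.078 = 40.0780
S: 1 × 32.06 = 32.0600
O: 6 × 15.999 = 95.9940
H: 4 × 1.008 = 4.0320
Summing the contributions gives the formula mass.

172.16 g/mol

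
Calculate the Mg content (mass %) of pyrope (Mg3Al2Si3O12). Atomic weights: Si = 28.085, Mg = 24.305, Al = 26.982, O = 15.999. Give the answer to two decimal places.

18.09 mass %

Molar mass of Mg3Al2Si3O12: 3×24.305 + 2×26.982 + 3×28.085 + 12×15.999 = 403.122 g/mol.
Mass of Mg per formula unit: 3 × 24.305 = 72.915 g.
Weight fraction Mg = 72.915 / 403.122 = 0.1809.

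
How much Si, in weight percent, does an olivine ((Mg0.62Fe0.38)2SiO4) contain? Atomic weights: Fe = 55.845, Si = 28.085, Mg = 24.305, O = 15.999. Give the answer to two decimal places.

Molar mass of (Mg0.62Fe0.38)2SiO4: 1.24*24.305 + 0.76*55.845 + 1*28.085 + 4*15.999 = 164.661 g/mol.
Mass of Si per formula unit: 1 × 28.085 = 28.085 g.
Weight fraction Si = 28.085 / 164.661 = 0.1706.

17.06 weight percent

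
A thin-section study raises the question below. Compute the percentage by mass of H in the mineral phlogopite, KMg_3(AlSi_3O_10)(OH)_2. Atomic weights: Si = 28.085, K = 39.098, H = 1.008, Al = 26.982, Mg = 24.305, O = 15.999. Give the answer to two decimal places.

0.48 weight percent

M(KMg_3(AlSi_3O_10)(OH)_2) = 417.254 g/mol.
H contributes 2 × 1.008 = 2.016 g per mole.
2.016/417.254 = 0.0048 → 0.48%.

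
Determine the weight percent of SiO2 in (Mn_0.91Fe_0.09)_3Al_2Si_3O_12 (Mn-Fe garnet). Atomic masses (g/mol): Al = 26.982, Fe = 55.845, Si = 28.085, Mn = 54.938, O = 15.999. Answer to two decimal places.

Formula mass = 495.266 g/mol.
3 Si → 3.0000 mol SiO2 per formula unit; M(SiO2) = 60.083, so SiO2 mass = 180.249 g.
180.249/495.266 × 100 = 36.39 wt%.

36.39 wt%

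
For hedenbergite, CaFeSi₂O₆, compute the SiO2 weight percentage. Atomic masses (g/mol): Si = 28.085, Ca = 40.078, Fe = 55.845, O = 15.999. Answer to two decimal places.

Formula mass = 248.087 g/mol.
2 Si → 2.0000 mol SiO2 per formula unit; M(SiO2) = 60.083, so SiO2 mass = 120.166 g.
120.166/248.087 × 100 = 48.44 wt%.

48.44 wt%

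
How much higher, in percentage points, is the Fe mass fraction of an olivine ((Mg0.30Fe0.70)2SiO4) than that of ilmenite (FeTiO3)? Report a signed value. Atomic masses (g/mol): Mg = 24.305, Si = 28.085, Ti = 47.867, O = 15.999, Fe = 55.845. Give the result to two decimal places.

M((Mg0.30Fe0.70)2SiO4) = 184.847 g/mol, so wt% Fe = 78.183/184.847 × 100 = 42.30%.
M(FeTiO3) = 151.709 g/mol, so wt% Fe = 55.845/151.709 × 100 = 36.81%.
42.30 − 36.81 = 5.49 pp.

5.49 percentage points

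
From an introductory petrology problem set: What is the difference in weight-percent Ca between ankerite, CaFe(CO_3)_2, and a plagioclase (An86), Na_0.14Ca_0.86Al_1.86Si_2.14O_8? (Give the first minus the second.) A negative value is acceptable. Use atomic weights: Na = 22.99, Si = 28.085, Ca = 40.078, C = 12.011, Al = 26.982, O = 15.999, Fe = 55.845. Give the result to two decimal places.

6.07 percentage points

First mineral: 40.078 g Ca in 215.939 g formula = 18.56 wt% Ca.
Second mineral: 34.467 g Ca in 275.966 g formula = 12.49 wt% Ca.
18.56% − 12.49% gives a difference of 6.07 percentage points.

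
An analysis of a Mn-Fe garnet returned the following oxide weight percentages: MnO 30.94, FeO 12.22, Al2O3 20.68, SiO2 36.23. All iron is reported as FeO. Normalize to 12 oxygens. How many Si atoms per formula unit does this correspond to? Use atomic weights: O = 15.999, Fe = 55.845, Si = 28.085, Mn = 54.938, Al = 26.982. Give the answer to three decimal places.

MnO (M=70.937): mol = 0.43616; Mn = 0.43616, O = 0.43616.
FeO (M=71.844): mol = 0.17009; Fe = 0.17009, O = 0.17009.
Al2O3 (M=101.961): mol = 0.20282; Al = 0.40564, O = 0.60846.
SiO2 (M=60.083): mol = 0.60300; Si = 0.60300, O = 1.20600.
ΣO = 2.42071; factor = 12/ΣO = 4.95722.
Si apfu = 0.60300 × 4.95722 = 2.989.

2.989 Si apfu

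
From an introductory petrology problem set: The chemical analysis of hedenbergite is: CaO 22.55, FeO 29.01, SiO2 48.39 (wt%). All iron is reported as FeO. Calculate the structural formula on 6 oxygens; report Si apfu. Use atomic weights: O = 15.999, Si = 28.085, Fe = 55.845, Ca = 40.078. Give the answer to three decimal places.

2.000 Si apfu

CaO: 22.55/56.077 = 0.40213 mol → 0.40213 mol Ca, 0.40213 mol O.
FeO: 29.01/71.844 = 0.40379 mol → 0.40379 mol Fe, 0.40379 mol O.
SiO2: 48.39/60.083 = 0.80539 mol → 0.80539 mol Si, 1.61078 mol O.
Total oxygen = 2.41670 mol. Normalization factor = 6/2.41670 = 2.48272.
Si per 6 O = 0.80539 × 2.48272 = 2.000.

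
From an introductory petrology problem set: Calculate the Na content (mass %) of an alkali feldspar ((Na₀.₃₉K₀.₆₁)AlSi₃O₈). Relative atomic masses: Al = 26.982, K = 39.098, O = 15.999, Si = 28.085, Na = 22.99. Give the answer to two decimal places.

Formula mass = 0.39·22.99 + 0.61·39.098 + 1·26.982 + 3·28.085 + 8·15.999 = 272.045 g/mol, of which 8.966 g is Na.
So Na makes up 8.966/272.045 = 0.0330 of the mass, i.e. 3.30%.

3.30 mass %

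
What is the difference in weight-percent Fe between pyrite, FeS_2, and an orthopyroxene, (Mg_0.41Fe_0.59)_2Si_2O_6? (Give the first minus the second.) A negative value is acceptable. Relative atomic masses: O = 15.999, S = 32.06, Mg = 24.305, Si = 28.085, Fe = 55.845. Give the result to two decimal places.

18.86 percentage points

Fe in FeS_2: molar mass 119.965 g/mol; 1×55.845 = 55.845 g → 46.55 wt%.
Fe in (Mg_0.41Fe_0.59)_2Si_2O_6: molar mass 237.991 g/mol; 1.18×55.845 = 65.897 g → 27.69 wt%.
Difference = 46.55 − 27.69 = 18.86 percentage points.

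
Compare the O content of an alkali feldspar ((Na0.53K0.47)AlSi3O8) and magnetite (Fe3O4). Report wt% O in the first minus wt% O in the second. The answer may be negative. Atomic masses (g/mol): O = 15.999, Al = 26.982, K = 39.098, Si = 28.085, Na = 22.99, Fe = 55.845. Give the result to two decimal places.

19.80 percentage points

First mineral: 127.992 g O in 269.790 g formula = 47.44 wt% O.
Second mineral: 63.996 g O in 231.531 g formula = 27.64 wt% O.
47.44% − 27.64% gives a difference of 19.80 percentage points.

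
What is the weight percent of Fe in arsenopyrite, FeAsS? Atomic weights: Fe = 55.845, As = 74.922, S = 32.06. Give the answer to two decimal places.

34.30 wt%

Formula mass = 1×55.845 + 1×74.922 + 1×32.06 = 162.827 g/mol, of which 55.845 g is Fe.
So Fe makes up 55.845/162.827 = 0.3430 of the mass, i.e. 34.30%.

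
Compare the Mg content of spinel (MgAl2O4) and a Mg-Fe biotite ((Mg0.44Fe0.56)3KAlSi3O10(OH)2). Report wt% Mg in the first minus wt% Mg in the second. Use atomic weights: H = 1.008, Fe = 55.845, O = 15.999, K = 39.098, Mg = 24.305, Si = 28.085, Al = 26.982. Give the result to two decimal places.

10.26 percentage points

First mineral: 24.305 g Mg in 142.265 g formula = 17.08 wt% Mg.
Second mineral: 32.083 g Mg in 470.241 g formula = 6.82 wt% Mg.
17.08% − 6.82% gives a difference of 10.26 percentage points.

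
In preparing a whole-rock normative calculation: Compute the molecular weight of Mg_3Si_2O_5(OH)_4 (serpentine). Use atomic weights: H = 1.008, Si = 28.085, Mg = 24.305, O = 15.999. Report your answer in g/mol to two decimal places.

277.11 g/mol

Mg: 3 × 24.305 = 72.9150
Si: 2 × 28.085 = 56.1700
O: 9 × 15.999 = 143.9910
H: 4 × 1.008 = 4.0320
Summing the contributions gives the formula mass.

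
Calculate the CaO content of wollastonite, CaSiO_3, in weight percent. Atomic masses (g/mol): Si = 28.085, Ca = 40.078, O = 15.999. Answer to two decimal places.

Formula mass = 116.160 g/mol.
1 Ca → 1.0000 mol CaO per formula unit; M(CaO) = 56.077, so CaO mass = 56.077 g.
56.077/116.160 × 100 = 48.28 wt%.

48.28 wt%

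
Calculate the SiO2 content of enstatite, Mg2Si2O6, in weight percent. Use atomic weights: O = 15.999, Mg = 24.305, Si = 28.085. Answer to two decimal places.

Molar mass of Mg2Si2O6 = 2·24.305 + 2·28.085 + 6·15.999 = 200.774 g/mol.
Each formula unit contains 2 Si, equivalent to 2/1 = 2.0000 mol SiO2.
M(SiO2) = 1×28.085 + 2×15.999 = 60.083 g/mol.
Mass of SiO2 per formula unit = 2.0000 × 60.083 = 120.166 g.
SiO2 wt% = 120.166 / 200.774 × 100 = 59.85%.

59.85 wt%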